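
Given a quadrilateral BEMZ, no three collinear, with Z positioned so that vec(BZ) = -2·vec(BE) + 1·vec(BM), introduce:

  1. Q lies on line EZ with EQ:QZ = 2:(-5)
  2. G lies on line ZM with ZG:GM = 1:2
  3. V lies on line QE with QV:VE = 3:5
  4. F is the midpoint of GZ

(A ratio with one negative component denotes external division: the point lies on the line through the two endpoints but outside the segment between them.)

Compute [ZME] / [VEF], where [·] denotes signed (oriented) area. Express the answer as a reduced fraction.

Assign B = (0, 0), E = (1, 0), M = (0, 1), Z = (-2, 1) — the answer is frame-independent, so this choice is without loss of generality.
1. Q lies on line EZ with EQ:QZ = 2:(-5) ⇒ Q = (3, -2/3)
2. G lies on line ZM with ZG:GM = 1:2 ⇒ G = (-4/3, 1)
3. V lies on line QE with QV:VE = 3:5 ⇒ V = (9/4, -5/12)
4. F is the midpoint of GZ ⇒ F = (-5/3, 1)
2·[ZME] = -2, 2·[VEF] = -5/36
[ZME]:[VEF] = -2:-5/36 = 72/5

[ZME]:[VEF] = 72/5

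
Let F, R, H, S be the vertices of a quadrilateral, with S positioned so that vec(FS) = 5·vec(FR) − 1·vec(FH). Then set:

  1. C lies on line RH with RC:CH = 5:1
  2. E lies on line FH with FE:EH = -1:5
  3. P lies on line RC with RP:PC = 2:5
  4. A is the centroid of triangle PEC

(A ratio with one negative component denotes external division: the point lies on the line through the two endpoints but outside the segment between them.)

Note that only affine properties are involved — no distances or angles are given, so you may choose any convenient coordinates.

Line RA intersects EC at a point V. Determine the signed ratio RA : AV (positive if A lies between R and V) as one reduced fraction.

Choose coordinates F = (0, 0), R = (1, 0), H = (0, 1), S = (5, -1).
1. C lies on line RH with RC:CH = 5:1 ⇒ C = (1/6, 5/6)
2. E lies on line FH with FE:EH = -1:5 ⇒ E = (0, -1/4)
3. P lies on line RC with RP:PC = 2:5 ⇒ P = (16/21, 5/21)
4. A is the centroid of triangle PEC ⇒ A = (13/42, 23/84)
line RA meets EC at V = (3/32, 23/64)
A = R + t·(V−R) with t = 16/21, so RA:AV = 16/21:5/21

RA:AV = 16/5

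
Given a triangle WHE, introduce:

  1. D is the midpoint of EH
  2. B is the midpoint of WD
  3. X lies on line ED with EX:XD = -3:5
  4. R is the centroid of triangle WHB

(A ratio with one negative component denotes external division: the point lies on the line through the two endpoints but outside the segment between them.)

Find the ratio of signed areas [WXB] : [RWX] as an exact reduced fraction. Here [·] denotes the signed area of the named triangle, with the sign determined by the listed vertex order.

[WXB]:[RWX] = 15/19

Set W = (0, 0), H = (1, 0), E = (0, 1); any affine frame gives the same invariant.
1. D is the midpoint of EH ⇒ D = (1/2, 1/2)
2. B is the midpoint of WD ⇒ B = (1/4, 1/4)
3. X lies on line ED with EX:XD = -3:5 ⇒ X = (-3/4, 7/4)
4. R is the centroid of triangle WHB ⇒ R = (5/12, 1/12)
2·[WXB] = -5/8, 2·[RWX] = -19/24
[WXB]:[RWX] = -5/8:-19/24 = 15/19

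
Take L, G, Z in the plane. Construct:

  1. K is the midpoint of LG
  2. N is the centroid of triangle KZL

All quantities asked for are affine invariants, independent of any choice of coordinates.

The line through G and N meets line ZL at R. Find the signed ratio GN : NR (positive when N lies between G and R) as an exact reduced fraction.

GN:NR = 5

Set L = (0, 0), G = (1, 0), Z = (0, 1); any affine frame gives the same invariant.
1. K is the midpoint of LG ⇒ K = (1/2, 0)
2. N is the centroid of triangle KZL ⇒ N = (1/6, 1/3)
line GN meets ZL at R = (0, 2/5)
N = G + t·(R−G) with t = 5/6, so GN:NR = 5/6:1/6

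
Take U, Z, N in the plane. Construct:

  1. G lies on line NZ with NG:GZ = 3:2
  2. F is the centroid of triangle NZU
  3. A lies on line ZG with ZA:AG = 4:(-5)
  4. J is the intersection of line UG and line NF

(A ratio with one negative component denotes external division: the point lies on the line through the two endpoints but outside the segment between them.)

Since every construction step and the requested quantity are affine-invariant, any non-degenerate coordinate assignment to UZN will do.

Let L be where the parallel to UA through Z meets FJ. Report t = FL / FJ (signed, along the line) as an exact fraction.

t = -4/3

Choose coordinates U = (0, 0), Z = (1, 0), N = (0, 1).
1. G lies on line NZ with NG:GZ = 3:2 ⇒ G = (3/5, 2/5)
2. F is the centroid of triangle NZU ⇒ F = (1/3, 1/3)
3. A lies on line ZG with ZA:AG = 4:(-5) ⇒ A = (13/5, -8/5)
4. J is the intersection of line UG and line NF ⇒ J = (3/8, 1/4)
through Z parallel to UA: direction (13/5, -8/5); meets FJ at L = (5/18, 4/9)
L = F + t·(J−F) with t = -4/3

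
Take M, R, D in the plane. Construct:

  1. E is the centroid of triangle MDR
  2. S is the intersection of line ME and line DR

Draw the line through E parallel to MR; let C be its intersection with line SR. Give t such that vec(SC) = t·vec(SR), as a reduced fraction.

Choose coordinates M = (0, 0), R = (1, 0), D = (0, 1).
1. E is the centroid of triangle MDR ⇒ E = (1/3, 1/3)
2. S is the intersection of line ME and line DR ⇒ S = (1/2, 1/2)
through E parallel to MR: direction (1, 0); meets SR at C = (2/3, 1/3)
C = S + t·(R−S) with t = 1/3

t = 1/3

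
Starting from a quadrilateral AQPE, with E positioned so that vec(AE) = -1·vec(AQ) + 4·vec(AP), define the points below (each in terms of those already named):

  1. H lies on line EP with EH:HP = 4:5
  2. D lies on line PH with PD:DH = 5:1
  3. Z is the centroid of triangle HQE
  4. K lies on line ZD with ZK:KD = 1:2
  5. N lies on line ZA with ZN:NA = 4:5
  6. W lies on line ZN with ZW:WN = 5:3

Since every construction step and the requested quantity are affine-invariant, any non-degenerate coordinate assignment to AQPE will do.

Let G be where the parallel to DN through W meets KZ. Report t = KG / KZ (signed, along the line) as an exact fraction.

t = -7/8

Work in coordinates with A = (0, 0), Q = (1, 0), P = (0, 1), E = (-1, 4).
1. H lies on line EP with EH:HP = 4:5 ⇒ H = (-5/9, 8/3)
2. D lies on line PH with PD:DH = 5:1 ⇒ D = (-25/54, 43/18)
3. Z is the centroid of triangle HQE ⇒ Z = (-5/27, 20/9)
4. K lies on line ZD with ZK:KD = 1:2 ⇒ K = (-5/18, 41/18)
5. N lies on line ZA with ZN:NA = 4:5 ⇒ N = (-25/243, 100/81)
6. W lies on line ZN with ZW:WN = 5:3 ⇒ W = (-65/486, 130/81)
through W parallel to DN: direction (175/486, -187/162); meets KZ at G = (-155/432, 335/144)
G = K + t·(Z−K) with t = -7/8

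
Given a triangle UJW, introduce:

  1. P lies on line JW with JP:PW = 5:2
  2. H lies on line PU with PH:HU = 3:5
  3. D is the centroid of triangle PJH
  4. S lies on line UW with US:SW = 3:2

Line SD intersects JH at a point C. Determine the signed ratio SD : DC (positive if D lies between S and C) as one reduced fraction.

Set U = (0, 0), J = (1, 0), W = (0, 1); any affine frame gives the same invariant.
1. P lies on line JW with JP:PW = 5:2 ⇒ P = (2/7, 5/7)
2. H lies on line PU with PH:HU = 3:5 ⇒ H = (5/28, 25/56)
3. D is the centroid of triangle PJH ⇒ D = (41/84, 65/168)
4. S lies on line UW with US:SW = 3:2 ⇒ S = (0, 3/5)
line SD meets JH at C = (-533/1008, 1675/2016)
D = S + t·(C−S) with t = -12/13, so SD:DC = -12/13:25/13

SD:DC = -12/25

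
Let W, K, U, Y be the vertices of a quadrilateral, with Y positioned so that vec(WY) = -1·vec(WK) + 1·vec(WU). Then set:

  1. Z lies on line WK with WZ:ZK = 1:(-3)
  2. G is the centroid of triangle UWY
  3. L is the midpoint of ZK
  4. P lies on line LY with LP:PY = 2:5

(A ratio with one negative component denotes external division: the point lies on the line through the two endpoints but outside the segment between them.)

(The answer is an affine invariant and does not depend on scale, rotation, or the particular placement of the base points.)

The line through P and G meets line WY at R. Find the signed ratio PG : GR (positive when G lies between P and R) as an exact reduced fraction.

PG:GR = -13/28

Set W = (0, 0), K = (1, 0), U = (0, 1), Y = (-1, 1); any affine frame gives the same invariant.
1. Z lies on line WK with WZ:ZK = 1:(-3) ⇒ Z = (-1/2, 0)
2. G is the centroid of triangle UWY ⇒ G = (-1/3, 2/3)
3. L is the midpoint of ZK ⇒ L = (1/4, 0)
4. P lies on line LY with LP:PY = 2:5 ⇒ P = (-3/28, 2/7)
line PG meets WY at R = (2/13, -2/13)
G = P + t·(R−P) with t = -13/15, so PG:GR = -13/15:28/15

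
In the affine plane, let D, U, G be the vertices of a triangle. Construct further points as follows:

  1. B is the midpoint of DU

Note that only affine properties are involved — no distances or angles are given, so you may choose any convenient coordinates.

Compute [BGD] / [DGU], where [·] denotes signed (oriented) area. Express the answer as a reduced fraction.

Set D = (0, 0), U = (1, 0), G = (0, 1); any affine frame gives the same invariant.
1. B is the midpoint of DU ⇒ B = (1/2, 0)
2·[BGD] = 1/2, 2·[DGU] = -1
[BGD]:[DGU] = 1/2:-1 = -1/2

[BGD]:[DGU] = -1/2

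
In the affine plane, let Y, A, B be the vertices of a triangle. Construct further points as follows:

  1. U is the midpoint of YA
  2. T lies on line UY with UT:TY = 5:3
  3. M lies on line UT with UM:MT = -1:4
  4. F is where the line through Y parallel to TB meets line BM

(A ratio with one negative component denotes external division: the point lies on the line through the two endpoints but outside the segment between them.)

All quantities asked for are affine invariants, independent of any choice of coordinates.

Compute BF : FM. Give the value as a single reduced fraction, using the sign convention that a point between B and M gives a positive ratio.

Work in coordinates with Y = (0, 0), A = (1, 0), B = (0, 1).
1. U is the midpoint of YA ⇒ U = (1/2, 0)
2. T lies on line UY with UT:TY = 5:3 ⇒ T = (3/16, 0)
3. M lies on line UT with UM:MT = -1:4 ⇒ M = (29/48, 0)
4. F is where the line through Y parallel to TB meets line BM ⇒ F = (-87/320, 29/20)
F = B + t·(M−B) with t = -9/20, so BF:FM = t:(1−t) = -9/20:29/20

BF:FM = -9/29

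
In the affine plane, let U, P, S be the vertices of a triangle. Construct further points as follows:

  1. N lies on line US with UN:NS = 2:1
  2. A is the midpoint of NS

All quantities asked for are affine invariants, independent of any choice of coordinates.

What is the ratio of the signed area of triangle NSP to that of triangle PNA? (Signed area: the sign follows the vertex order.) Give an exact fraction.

Set U = (0, 0), P = (1, 0), S = (0, 1); any affine frame gives the same invariant.
1. N lies on line US with UN:NS = 2:1 ⇒ N = (0, 2/3)
2. A is the midpoint of NS ⇒ A = (0, 5/6)
2·[NSP] = -1/3, 2·[PNA] = -1/6
[NSP]:[PNA] = -1/3:-1/6 = 2

[NSP]:[PNA] = 2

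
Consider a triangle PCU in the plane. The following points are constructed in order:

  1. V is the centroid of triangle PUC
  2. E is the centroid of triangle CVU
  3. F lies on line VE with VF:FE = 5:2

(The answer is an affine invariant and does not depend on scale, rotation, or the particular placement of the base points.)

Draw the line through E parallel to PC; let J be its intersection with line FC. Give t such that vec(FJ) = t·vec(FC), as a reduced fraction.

t = -1/13

Choose coordinates P = (0, 0), C = (1, 0), U = (0, 1).
1. V is the centroid of triangle PUC ⇒ V = (1/3, 1/3)
2. E is the centroid of triangle CVU ⇒ E = (4/9, 4/9)
3. F lies on line VE with VF:FE = 5:2 ⇒ F = (26/63, 26/63)
through E parallel to PC: direction (1, 0); meets FC at J = (43/117, 4/9)
J = F + t·(C−F) with t = -1/13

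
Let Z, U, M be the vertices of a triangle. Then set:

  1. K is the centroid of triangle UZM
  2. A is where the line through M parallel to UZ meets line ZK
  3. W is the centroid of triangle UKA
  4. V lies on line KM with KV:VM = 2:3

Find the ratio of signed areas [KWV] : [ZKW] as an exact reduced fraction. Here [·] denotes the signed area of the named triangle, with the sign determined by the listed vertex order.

[KWV]:[ZKW] = -6/5

Choose coordinates Z = (0, 0), U = (1, 0), M = (0, 1).
1. K is the centroid of triangle UZM ⇒ K = (1/3, 1/3)
2. A is where the line through M parallel to UZ meets line ZK ⇒ A = (1, 1)
3. W is the centroid of triangle UKA ⇒ W = (7/9, 4/9)
4. V lies on line KM with KV:VM = 2:3 ⇒ V = (1/5, 3/5)
2·[KWV] = 2/15, 2·[ZKW] = -1/9
[KWV]:[ZKW] = 2/15:-1/9 = -6/5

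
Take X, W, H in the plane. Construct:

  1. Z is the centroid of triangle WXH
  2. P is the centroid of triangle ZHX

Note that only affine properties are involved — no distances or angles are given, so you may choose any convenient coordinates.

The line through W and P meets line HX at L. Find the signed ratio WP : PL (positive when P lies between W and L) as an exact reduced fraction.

WP:PL = 8

Set X = (0, 0), W = (1, 0), H = (0, 1); any affine frame gives the same invariant.
1. Z is the centroid of triangle WXH ⇒ Z = (1/3, 1/3)
2. P is the centroid of triangle ZHX ⇒ P = (1/9, 4/9)
line WP meets HX at L = (0, 1/2)
P = W + t·(L−W) with t = 8/9, so WP:PL = 8/9:1/9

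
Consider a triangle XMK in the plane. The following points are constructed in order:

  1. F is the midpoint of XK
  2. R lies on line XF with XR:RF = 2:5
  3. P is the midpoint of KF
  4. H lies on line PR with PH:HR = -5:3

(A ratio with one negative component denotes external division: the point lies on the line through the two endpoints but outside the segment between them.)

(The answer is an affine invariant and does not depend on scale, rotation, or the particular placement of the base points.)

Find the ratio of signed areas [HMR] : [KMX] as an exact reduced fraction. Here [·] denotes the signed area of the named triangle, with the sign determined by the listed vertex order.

Work in coordinates with X = (0, 0), M = (1, 0), K = (0, 1).
1. F is the midpoint of XK ⇒ F = (0, 1/2)
2. R lies on line XF with XR:RF = 2:5 ⇒ R = (0, 1/7)
3. P is the midpoint of KF ⇒ P = (0, 3/4)
4. H lies on line PR with PH:HR = -5:3 ⇒ H = (0, -43/56)
2·[HMR] = 51/56, 2·[KMX] = -1
[HMR]:[KMX] = 51/56:-1 = -51/56

[HMR]:[KMX] = -51/56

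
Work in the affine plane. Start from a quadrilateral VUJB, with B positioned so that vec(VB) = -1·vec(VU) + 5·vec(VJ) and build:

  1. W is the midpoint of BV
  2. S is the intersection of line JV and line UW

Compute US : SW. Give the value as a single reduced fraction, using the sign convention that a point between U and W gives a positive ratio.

Set V = (0, 0), U = (1, 0), J = (0, 1), B = (-1, 5); any affine frame gives the same invariant.
1. W is the midpoint of BV ⇒ W = (-1/2, 5/2)
2. S is the intersection of line JV and line UW ⇒ S = (0, 5/3)
S = U + t·(W−U) with t = 2/3, so US:SW = t:(1−t) = 2/3:1/3

US:SW = 2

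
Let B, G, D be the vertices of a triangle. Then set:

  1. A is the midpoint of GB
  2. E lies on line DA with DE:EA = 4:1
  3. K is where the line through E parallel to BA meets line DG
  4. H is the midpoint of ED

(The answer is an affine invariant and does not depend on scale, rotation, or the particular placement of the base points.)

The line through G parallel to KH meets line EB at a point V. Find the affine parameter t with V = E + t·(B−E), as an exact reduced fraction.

Work in coordinates with B = (0, 0), G = (1, 0), D = (0, 1).
1. A is the midpoint of GB ⇒ A = (1/2, 0)
2. E lies on line DA with DE:EA = 4:1 ⇒ E = (2/5, 1/5)
3. K is where the line through E parallel to BA meets line DG ⇒ K = (4/5, 1/5)
4. H is the midpoint of ED ⇒ H = (1/5, 3/5)
through G parallel to KH: direction (-3/5, 2/5); meets EB at V = (4/7, 2/7)
V = E + t·(B−E) with t = -3/7

t = -3/7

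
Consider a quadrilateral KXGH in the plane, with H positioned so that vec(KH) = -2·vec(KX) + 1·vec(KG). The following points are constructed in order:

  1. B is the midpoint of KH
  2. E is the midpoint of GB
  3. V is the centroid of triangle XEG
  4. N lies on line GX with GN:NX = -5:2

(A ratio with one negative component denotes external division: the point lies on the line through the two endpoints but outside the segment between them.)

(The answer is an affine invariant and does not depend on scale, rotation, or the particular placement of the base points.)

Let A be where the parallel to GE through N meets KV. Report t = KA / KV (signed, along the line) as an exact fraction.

Assign K = (0, 0), X = (1, 0), G = (0, 1), H = (-2, 1) — the answer is frame-independent, so this choice is without loss of generality.
1. B is the midpoint of KH ⇒ B = (-1, 1/2)
2. E is the midpoint of GB ⇒ E = (-1/2, 3/4)
3. V is the centroid of triangle XEG ⇒ V = (1/6, 7/12)
4. N lies on line GX with GN:NX = -5:2 ⇒ N = (5/3, -2/3)
through N parallel to GE: direction (-1/2, -1/4); meets KV at A = (-1/2, -7/4)
A = K + t·(V−K) with t = -3

t = -3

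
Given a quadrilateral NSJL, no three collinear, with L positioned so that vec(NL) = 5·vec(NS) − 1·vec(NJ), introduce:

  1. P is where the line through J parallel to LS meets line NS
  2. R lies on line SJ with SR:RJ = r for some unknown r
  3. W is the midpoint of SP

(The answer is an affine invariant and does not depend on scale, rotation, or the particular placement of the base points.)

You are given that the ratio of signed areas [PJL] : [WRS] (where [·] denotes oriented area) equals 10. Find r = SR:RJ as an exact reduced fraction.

Set N = (0, 0), S = (1, 0), J = (0, 1), L = (5, -1); any affine frame gives the same invariant.
1. P is where the line through J parallel to LS meets line NS ⇒ P = (4, 0)
2. With SR:RJ = r, write λ = r/(r+1) so R = S + λ·(J−S); R is affine-linear in λ
3. W is the midpoint of SP ⇒ W = (5/2, 0)
Every point depending on R is an affine combination of R and λ-independent points, so each such coordinate is linear in λ; the λ² term in each signed area is a multiple of (J−S)×(J−S) = 0, so 2·[PJL] and 2·[WRS] are each linear in λ. Evaluating at λ=0 and λ=1:
  2·[PJL] = 3,   2·[WRS] = 3/2·λ
So [PJL]:[WRS] = (3) / (3/2·λ). Setting this equal to 10:
  3 = 10·(3/2·λ)  ⇒  λ = 1/5
Then r = λ/(1−λ) = (1/5)/(4/5) = 1/4. Check: with r = 1/4, R = (4/5, 1/5) and [PJL]:[WRS] = 10 as required.

r = 1/4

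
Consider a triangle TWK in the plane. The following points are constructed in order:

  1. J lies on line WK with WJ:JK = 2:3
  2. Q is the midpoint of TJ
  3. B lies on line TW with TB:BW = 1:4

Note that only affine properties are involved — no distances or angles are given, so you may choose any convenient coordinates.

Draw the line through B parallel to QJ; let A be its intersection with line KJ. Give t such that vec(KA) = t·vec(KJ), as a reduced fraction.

Choose coordinates T = (0, 0), W = (1, 0), K = (0, 1).
1. J lies on line WK with WJ:JK = 2:3 ⇒ J = (3/5, 2/5)
2. Q is the midpoint of TJ ⇒ Q = (3/10, 1/5)
3. B lies on line TW with TB:BW = 1:4 ⇒ B = (1/5, 0)
through B parallel to QJ: direction (3/10, 1/5); meets KJ at A = (17/25, 8/25)
A = K + t·(J−K) with t = 17/15

t = 17/15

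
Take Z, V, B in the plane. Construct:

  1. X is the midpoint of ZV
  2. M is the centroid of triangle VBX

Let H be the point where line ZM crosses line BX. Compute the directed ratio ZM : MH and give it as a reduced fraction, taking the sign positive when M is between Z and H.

ZM:MH = -4

Set Z = (0, 0), V = (1, 0), B = (0, 1); any affine frame gives the same invariant.
1. X is the midpoint of ZV ⇒ X = (1/2, 0)
2. M is the centroid of triangle VBX ⇒ M = (1/2, 1/3)
line ZM meets BX at H = (3/8, 1/4)
M = Z + t·(H−Z) with t = 4/3, so ZM:MH = 4/3:-1/3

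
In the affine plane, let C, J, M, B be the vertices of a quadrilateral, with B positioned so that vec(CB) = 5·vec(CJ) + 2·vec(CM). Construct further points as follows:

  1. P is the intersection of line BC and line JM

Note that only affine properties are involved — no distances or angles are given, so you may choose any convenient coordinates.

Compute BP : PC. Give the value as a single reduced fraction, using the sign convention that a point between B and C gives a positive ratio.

BP:PC = 6

Set C = (0, 0), J = (1, 0), M = (0, 1), B = (5, 2); any affine frame gives the same invariant.
1. P is the intersection of line BC and line JM ⇒ P = (5/7, 2/7)
P = B + t·(C−B) with t = 6/7, so BP:PC = t:(1−t) = 6/7:1/7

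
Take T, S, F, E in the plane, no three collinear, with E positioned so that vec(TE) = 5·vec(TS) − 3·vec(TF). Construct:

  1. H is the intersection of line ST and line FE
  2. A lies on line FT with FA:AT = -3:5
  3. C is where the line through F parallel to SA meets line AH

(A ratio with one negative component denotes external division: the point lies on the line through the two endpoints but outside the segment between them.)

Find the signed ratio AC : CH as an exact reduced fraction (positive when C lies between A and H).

Set T = (0, 0), S = (1, 0), F = (0, 1), E = (5, -3); any affine frame gives the same invariant.
1. H is the intersection of line ST and line FE ⇒ H = (5/4, 0)
2. A lies on line FT with FA:AT = -3:5 ⇒ A = (0, 5/2)
3. C is where the line through F parallel to SA meets line AH ⇒ C = (-3, 17/2)
C = A + t·(H−A) with t = -12/5, so AC:CH = t:(1−t) = -12/5:17/5

AC:CH = -12/17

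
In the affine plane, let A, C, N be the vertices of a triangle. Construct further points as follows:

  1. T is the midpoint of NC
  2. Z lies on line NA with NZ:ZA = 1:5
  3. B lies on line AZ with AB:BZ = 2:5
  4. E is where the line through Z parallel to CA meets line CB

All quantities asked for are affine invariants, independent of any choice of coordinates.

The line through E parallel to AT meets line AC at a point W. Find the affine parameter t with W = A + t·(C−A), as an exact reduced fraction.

Work in coordinates with A = (0, 0), C = (1, 0), N = (0, 1).
1. T is the midpoint of NC ⇒ T = (1/2, 1/2)
2. Z lies on line NA with NZ:ZA = 1:5 ⇒ Z = (0, 5/6)
3. B lies on line AZ with AB:BZ = 2:5 ⇒ B = (0, 5/21)
4. E is where the line through Z parallel to CA meets line CB ⇒ E = (-5/2, 5/6)
through E parallel to AT: direction (1/2, 1/2); meets AC at W = (-10/3, 0)
W = A + t·(C−A) with t = -10/3

t = -10/3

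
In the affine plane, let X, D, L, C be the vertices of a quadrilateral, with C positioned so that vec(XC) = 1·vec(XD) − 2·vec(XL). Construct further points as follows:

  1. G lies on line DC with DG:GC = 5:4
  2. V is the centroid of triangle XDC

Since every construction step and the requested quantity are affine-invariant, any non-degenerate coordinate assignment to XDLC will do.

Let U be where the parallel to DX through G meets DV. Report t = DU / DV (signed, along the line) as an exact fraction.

t = 5/3

Choose coordinates X = (0, 0), D = (1, 0), L = (0, 1), C = (1, -2).
1. G lies on line DC with DG:GC = 5:4 ⇒ G = (1, -10/9)
2. V is the centroid of triangle XDC ⇒ V = (2/3, -2/3)
through G parallel to DX: direction (-1, 0); meets DV at U = (4/9, -10/9)
U = D + t·(V−D) with t = 5/3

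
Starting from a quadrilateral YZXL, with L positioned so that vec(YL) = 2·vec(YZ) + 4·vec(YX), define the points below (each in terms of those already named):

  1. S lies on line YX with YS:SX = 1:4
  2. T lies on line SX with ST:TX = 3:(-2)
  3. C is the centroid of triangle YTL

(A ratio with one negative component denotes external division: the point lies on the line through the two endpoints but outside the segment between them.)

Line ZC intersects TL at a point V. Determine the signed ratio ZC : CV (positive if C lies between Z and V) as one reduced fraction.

Choose coordinates Y = (0, 0), Z = (1, 0), X = (0, 1), L = (2, 4).
1. S lies on line YX with YS:SX = 1:4 ⇒ S = (0, 1/5)
2. T lies on line SX with ST:TX = 3:(-2) ⇒ T = (0, 13/5)
3. C is the centroid of triangle YTL ⇒ C = (2/3, 11/5)
line ZC meets TL at V = (40/73, 1089/365)
C = Z + t·(V−Z) with t = 73/99, so ZC:CV = 73/99:26/99

ZC:CV = 73/26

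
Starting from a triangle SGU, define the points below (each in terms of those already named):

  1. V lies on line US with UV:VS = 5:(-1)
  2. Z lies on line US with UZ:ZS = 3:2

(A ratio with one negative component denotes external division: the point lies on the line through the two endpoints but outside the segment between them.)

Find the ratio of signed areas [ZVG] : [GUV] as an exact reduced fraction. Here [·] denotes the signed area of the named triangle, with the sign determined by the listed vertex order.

[ZVG]:[GUV] = 13/25

Work in coordinates with S = (0, 0), G = (1, 0), U = (0, 1).
1. V lies on line US with UV:VS = 5:(-1) ⇒ V = (0, -1/4)
2. Z lies on line US with UZ:ZS = 3:2 ⇒ Z = (0, 2/5)
2·[ZVG] = 13/20, 2·[GUV] = 5/4
[ZVG]:[GUV] = 13/20:5/4 = 13/25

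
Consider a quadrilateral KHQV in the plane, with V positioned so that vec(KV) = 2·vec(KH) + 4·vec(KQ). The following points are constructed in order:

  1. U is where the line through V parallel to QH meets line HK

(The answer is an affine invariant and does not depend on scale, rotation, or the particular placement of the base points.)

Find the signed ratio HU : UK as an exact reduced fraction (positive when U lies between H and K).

Set K = (0, 0), H = (1, 0), Q = (0, 1), V = (2, 4); any affine frame gives the same invariant.
1. U is where the line through V parallel to QH meets line HK ⇒ U = (6, 0)
U = H + t·(K−H) with t = -5, so HU:UK = t:(1−t) = -5:6

HU:UK = -5/6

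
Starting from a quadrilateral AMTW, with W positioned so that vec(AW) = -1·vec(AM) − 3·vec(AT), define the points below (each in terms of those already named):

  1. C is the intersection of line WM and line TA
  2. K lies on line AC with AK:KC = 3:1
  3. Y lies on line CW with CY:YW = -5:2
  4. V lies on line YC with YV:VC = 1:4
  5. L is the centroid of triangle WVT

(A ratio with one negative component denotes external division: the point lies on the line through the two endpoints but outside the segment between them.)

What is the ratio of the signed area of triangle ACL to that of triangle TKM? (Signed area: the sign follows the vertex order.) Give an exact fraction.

Choose coordinates A = (0, 0), M = (1, 0), T = (0, 1), W = (-1, -3).
1. C is the intersection of line WM and line TA ⇒ C = (0, -3/2)
2. K lies on line AC with AK:KC = 3:1 ⇒ K = (0, -9/8)
3. Y lies on line CW with CY:YW = -5:2 ⇒ Y = (-5/3, -4)
4. V lies on line YC with YV:VC = 1:4 ⇒ V = (-4/3, -7/2)
5. L is the centroid of triangle WVT ⇒ L = (-7/9, -11/6)
2·[ACL] = -7/6, 2·[TKM] = 17/8
[ACL]:[TKM] = -7/6:17/8 = -28/51

[ACL]:[TKM] = -28/51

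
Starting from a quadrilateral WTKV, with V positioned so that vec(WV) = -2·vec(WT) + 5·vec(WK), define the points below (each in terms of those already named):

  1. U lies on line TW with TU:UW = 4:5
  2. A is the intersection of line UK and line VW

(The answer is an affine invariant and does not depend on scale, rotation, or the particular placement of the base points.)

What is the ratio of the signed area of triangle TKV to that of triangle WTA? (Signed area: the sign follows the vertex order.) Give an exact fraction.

[TKV]:[WTA] = -14/25

Work in coordinates with W = (0, 0), T = (1, 0), K = (0, 1), V = (-2, 5).
1. U lies on line TW with TU:UW = 4:5 ⇒ U = (5/9, 0)
2. A is the intersection of line UK and line VW ⇒ A = (-10/7, 25/7)
2·[TKV] = -2, 2·[WTA] = 25/7
[TKV]:[WTA] = -2:25/7 = -14/25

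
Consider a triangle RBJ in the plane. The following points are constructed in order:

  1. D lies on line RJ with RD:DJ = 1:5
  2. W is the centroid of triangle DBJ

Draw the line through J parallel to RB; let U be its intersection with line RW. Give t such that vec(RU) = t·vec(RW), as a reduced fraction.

t = 18/7

Work in coordinates with R = (0, 0), B = (1, 0), J = (0, 1).
1. D lies on line RJ with RD:DJ = 1:5 ⇒ D = (0, 1/6)
2. W is the centroid of triangle DBJ ⇒ W = (1/3, 7/18)
through J parallel to RB: direction (1, 0); meets RW at U = (6/7, 1)
U = R + t·(W−R) with t = 18/7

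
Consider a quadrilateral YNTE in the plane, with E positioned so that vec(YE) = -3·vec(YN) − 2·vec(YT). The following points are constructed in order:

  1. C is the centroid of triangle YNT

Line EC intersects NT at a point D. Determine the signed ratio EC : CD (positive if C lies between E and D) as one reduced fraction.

Work in coordinates with Y = (0, 0), N = (1, 0), T = (0, 1), E = (-3, -2).
1. C is the centroid of triangle YNT ⇒ C = (1/3, 1/3)
line EC meets NT at D = (9/17, 8/17)
C = E + t·(D−E) with t = 17/18, so EC:CD = 17/18:1/18

EC:CD = 17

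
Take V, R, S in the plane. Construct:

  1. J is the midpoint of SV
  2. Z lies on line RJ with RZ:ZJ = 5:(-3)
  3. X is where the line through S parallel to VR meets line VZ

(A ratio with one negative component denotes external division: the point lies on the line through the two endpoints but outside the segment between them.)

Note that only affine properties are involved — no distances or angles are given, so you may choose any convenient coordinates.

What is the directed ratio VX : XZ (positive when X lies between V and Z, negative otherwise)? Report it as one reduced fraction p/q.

Set V = (0, 0), R = (1, 0), S = (0, 1); any affine frame gives the same invariant.
1. J is the midpoint of SV ⇒ J = (0, 1/2)
2. Z lies on line RJ with RZ:ZJ = 5:(-3) ⇒ Z = (-3/2, 5/4)
3. X is where the line through S parallel to VR meets line VZ ⇒ X = (-6/5, 1)
X = V + t·(Z−V) with t = 4/5, so VX:XZ = t:(1−t) = 4/5:1/5

VX:XZ = 4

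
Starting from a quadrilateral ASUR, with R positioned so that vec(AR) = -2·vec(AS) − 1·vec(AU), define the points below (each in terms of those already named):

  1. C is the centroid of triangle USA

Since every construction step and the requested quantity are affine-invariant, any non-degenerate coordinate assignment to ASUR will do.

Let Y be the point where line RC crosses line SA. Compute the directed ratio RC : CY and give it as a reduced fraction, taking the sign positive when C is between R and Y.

RC:CY = -4

Assign A = (0, 0), S = (1, 0), U = (0, 1), R = (-2, -1) — the answer is frame-independent, so this choice is without loss of generality.
1. C is the centroid of triangle USA ⇒ C = (1/3, 1/3)
line RC meets SA at Y = (-1/4, 0)
C = R + t·(Y−R) with t = 4/3, so RC:CY = 4/3:-1/3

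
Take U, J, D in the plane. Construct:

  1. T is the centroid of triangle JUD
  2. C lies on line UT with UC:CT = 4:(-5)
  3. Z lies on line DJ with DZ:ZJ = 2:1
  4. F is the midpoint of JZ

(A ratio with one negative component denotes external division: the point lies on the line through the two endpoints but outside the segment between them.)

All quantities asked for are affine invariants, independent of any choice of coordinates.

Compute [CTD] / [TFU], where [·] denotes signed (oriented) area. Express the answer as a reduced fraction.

Assign U = (0, 0), J = (1, 0), D = (0, 1) — the answer is frame-independent, so this choice is without loss of generality.
1. T is the centroid of triangle JUD ⇒ T = (1/3, 1/3)
2. C lies on line UT with UC:CT = 4:(-5) ⇒ C = (-4/3, -4/3)
3. Z lies on line DJ with DZ:ZJ = 2:1 ⇒ Z = (2/3, 1/3)
4. F is the midpoint of JZ ⇒ F = (5/6, 1/6)
2·[CTD] = 5/3, 2·[TFU] = -2/9
[CTD]:[TFU] = 5/3:-2/9 = -15/2

[CTD]:[TFU] = -15/2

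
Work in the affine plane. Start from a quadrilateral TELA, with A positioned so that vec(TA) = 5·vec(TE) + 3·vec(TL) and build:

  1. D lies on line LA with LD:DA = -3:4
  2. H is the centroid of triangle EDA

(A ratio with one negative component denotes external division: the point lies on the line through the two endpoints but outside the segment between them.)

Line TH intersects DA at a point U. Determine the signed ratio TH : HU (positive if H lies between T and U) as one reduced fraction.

TH:HU = 8/7

Set T = (0, 0), E = (1, 0), L = (0, 1), A = (5, 3); any affine frame gives the same invariant.
1. D lies on line LA with LD:DA = -3:4 ⇒ D = (-15, -5)
2. H is the centroid of triangle EDA ⇒ H = (-3, -2/3)
line TH meets DA at U = (-45/8, -5/4)
H = T + t·(U−T) with t = 8/15, so TH:HU = 8/15:7/15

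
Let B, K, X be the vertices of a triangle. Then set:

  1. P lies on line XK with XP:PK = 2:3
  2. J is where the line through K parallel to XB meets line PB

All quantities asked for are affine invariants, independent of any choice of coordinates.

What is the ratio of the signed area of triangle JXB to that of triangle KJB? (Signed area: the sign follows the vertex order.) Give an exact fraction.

[JXB]:[KJB] = 2/3

Work in coordinates with B = (0, 0), K = (1, 0), X = (0, 1).
1. P lies on line XK with XP:PK = 2:3 ⇒ P = (2/5, 3/5)
2. J is where the line through K parallel to XB meets line PB ⇒ J = (1, 3/2)
2·[JXB] = 1, 2·[KJB] = 3/2
[JXB]:[KJB] = 1:3/2 = 2/3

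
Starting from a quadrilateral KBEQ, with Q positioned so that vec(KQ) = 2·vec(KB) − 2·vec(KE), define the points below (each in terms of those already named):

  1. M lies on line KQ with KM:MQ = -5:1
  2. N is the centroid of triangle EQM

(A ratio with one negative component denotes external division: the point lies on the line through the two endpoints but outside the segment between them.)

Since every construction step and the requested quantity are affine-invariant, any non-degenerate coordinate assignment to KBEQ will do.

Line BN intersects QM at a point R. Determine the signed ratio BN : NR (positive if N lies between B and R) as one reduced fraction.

BN:NR = 2

Work in coordinates with K = (0, 0), B = (1, 0), E = (0, 1), Q = (2, -2).
1. M lies on line KQ with KM:MQ = -5:1 ⇒ M = (5/2, -5/2)
2. N is the centroid of triangle EQM ⇒ N = (3/2, -7/6)
line BN meets QM at R = (7/4, -7/4)
N = B + t·(R−B) with t = 2/3, so BN:NR = 2/3:1/3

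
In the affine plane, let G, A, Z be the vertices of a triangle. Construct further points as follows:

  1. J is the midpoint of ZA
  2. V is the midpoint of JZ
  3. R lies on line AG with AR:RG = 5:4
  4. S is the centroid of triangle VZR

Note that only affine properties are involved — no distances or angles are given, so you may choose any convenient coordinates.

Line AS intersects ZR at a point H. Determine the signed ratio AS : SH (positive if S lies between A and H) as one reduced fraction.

AS:SH = 11

Choose coordinates G = (0, 0), A = (1, 0), Z = (0, 1).
1. J is the midpoint of ZA ⇒ J = (1/2, 1/2)
2. V is the midpoint of JZ ⇒ V = (1/4, 3/4)
3. R lies on line AG with AR:RG = 5:4 ⇒ R = (4/9, 0)
4. S is the centroid of triangle VZR ⇒ S = (25/108, 7/12)
line AS meets ZR at H = (16/99, 7/11)
S = A + t·(H−A) with t = 11/12, so AS:SH = 11/12:1/12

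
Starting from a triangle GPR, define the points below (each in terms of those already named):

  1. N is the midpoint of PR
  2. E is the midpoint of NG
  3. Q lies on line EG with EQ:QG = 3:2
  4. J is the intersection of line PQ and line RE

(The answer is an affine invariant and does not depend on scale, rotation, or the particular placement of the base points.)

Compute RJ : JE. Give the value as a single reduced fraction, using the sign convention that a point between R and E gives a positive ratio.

Choose coordinates G = (0, 0), P = (1, 0), R = (0, 1).
1. N is the midpoint of PR ⇒ N = (1/2, 1/2)
2. E is the midpoint of NG ⇒ E = (1/4, 1/4)
3. Q lies on line EG with EQ:QG = 3:2 ⇒ Q = (1/10, 1/10)
4. J is the intersection of line PQ and line RE ⇒ J = (4/13, 1/13)
J = R + t·(E−R) with t = 16/13, so RJ:JE = t:(1−t) = 16/13:-3/13

RJ:JE = -16/3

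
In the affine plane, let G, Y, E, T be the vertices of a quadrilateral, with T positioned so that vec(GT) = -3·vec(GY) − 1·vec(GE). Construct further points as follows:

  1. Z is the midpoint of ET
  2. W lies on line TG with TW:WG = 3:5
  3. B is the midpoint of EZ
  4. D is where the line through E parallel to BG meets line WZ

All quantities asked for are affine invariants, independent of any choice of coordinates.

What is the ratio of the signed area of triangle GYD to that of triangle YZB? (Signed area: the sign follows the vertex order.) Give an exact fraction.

Choose coordinates G = (0, 0), Y = (1, 0), E = (0, 1), T = (-3, -1).
1. Z is the midpoint of ET ⇒ Z = (-3/2, 0)
2. W lies on line TG with TW:WG = 3:5 ⇒ W = (-15/8, -5/8)
3. B is the midpoint of EZ ⇒ B = (-3/4, 1/2)
4. D is where the line through E parallel to BG meets line WZ ⇒ D = (-9/14, 10/7)
2·[GYD] = 10/7, 2·[YZB] = -5/4
[GYD]:[YZB] = 10/7:-5/4 = -8/7

[GYD]:[YZB] = -8/7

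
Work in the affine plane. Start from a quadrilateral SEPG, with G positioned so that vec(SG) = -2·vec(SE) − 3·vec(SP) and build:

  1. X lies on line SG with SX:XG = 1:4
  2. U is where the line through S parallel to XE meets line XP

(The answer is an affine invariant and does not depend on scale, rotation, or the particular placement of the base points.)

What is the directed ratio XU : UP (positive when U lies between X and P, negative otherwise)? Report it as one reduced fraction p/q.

Choose coordinates S = (0, 0), E = (1, 0), P = (0, 1), G = (-2, -3).
1. X lies on line SG with SX:XG = 1:4 ⇒ X = (-2/5, -3/5)
2. U is where the line through S parallel to XE meets line XP ⇒ U = (-7/25, -3/25)
U = X + t·(P−X) with t = 3/10, so XU:UP = t:(1−t) = 3/10:7/10

XU:UP = 3/7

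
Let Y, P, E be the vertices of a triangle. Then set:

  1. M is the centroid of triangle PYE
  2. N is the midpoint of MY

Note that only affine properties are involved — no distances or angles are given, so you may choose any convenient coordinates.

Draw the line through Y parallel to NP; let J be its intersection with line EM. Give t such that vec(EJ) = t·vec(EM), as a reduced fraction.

Assign Y = (0, 0), P = (1, 0), E = (0, 1) — the answer is frame-independent, so this choice is without loss of generality.
1. M is the centroid of triangle PYE ⇒ M = (1/3, 1/3)
2. N is the midpoint of MY ⇒ N = (1/6, 1/6)
through Y parallel to NP: direction (5/6, -1/6); meets EM at J = (5/9, -1/9)
J = E + t·(M−E) with t = 5/3

t = 5/3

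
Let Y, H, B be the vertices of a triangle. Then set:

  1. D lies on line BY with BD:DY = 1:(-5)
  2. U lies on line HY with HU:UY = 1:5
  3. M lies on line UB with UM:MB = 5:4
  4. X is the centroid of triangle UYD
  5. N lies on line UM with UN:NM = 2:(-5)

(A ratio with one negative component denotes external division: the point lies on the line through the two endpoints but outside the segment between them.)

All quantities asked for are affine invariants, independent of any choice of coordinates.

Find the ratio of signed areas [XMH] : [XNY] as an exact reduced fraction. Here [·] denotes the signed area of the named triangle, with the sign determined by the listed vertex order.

Assign Y = (0, 0), H = (1, 0), B = (0, 1) — the answer is frame-independent, so this choice is without loss of generality.
1. D lies on line BY with BD:DY = 1:(-5) ⇒ D = (0, 5/4)
2. U lies on line HY with HU:UY = 1:5 ⇒ U = (5/6, 0)
3. M lies on line UB with UM:MB = 5:4 ⇒ M = (10/27, 5/9)
4. X is the centroid of triangle UYD ⇒ X = (5/18, 5/12)
5. N lies on line UM with UN:NM = 2:(-5) ⇒ N = (185/162, -10/27)
2·[XMH] = -5/36, 2·[XNY] = -125/216
[XMH]:[XNY] = -5/36:-125/216 = 6/25

[XMH]:[XNY] = 6/25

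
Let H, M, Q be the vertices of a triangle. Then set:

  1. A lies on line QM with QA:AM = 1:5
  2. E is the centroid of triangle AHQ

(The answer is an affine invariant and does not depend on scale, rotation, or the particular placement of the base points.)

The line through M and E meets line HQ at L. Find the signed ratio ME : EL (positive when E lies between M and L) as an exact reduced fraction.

Set H = (0, 0), M = (1, 0), Q = (0, 1); any affine frame gives the same invariant.
1. A lies on line QM with QA:AM = 1:5 ⇒ A = (1/6, 5/6)
2. E is the centroid of triangle AHQ ⇒ E = (1/18, 11/18)
line ME meets HQ at L = (0, 11/17)
E = M + t·(L−M) with t = 17/18, so ME:EL = 17/18:1/18

ME:EL = 17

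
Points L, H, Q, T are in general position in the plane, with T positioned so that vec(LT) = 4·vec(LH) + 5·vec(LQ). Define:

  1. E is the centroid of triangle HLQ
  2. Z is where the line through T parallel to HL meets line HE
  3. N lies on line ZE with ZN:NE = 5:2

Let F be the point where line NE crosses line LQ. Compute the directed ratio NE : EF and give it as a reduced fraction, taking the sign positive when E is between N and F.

Choose coordinates L = (0, 0), H = (1, 0), Q = (0, 1), T = (4, 5).
1. E is the centroid of triangle HLQ ⇒ E = (1/3, 1/3)
2. Z is where the line through T parallel to HL meets line HE ⇒ Z = (-9, 5)
3. N lies on line ZE with ZN:NE = 5:2 ⇒ N = (-7/3, 5/3)
line NE meets LQ at F = (0, 1/2)
E = N + t·(F−N) with t = 8/7, so NE:EF = 8/7:-1/7

NE:EF = -8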